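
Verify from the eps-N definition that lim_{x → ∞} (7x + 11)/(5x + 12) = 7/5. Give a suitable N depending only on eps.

Let eps > 0. We seek N > 0 such that x > N implies |(7x + 11)/(5x + 12) − (7/5)| < eps.
(7x + 11)/(5x + 12) − (7/5) = (5(7x + 11) − 7(5x + 12)) / (5(5x + 12)) = -29/(5(5x + 12)).
For x > 0 we have 5x + 12 > 5x, so |(7x + 11)/(5x + 12) − (7/5)| = 29/(5(5x + 12)) < 29/(5·5x) = (29/25)/x.
Thus |(7x + 11)/(5x + 12) − (7/5)| < eps whenever x > (29/25)/eps.
Take N = (29/25)/eps. If x > N then |(7x + 11)/(5x + 12) − (7/5)| < (29/25)/x < eps.

N = (29/25)/eps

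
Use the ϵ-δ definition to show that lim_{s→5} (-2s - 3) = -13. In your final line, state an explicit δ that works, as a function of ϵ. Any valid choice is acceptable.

δ = ϵ/2

Let ϵ > 0. We need δ > 0 so that 0 < |s − 5| < δ implies |(-2s - 3) + 13| < ϵ.
Since (-2s - 3) + 13 = -2(s − 5), we have |(-2s - 3) + 13| = 2|s − 5|.
Thus it suffices that |s − 5| < ϵ/2.
Take δ = ϵ/2. If 0 < |s − 5| < δ then |(-2s - 3) + 13| = 2|s − 5| < 2·(ϵ/2) = ϵ.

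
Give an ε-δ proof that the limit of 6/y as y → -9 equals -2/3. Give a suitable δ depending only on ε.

Fix ε > 0. We seek δ > 0 such that 0 < |y + 9| < δ implies |6/y + 2/3| < ε.
|6/y + 2/3| = 6·|-9 − y|/(9·|y|) = 6|y + 9|/(9|y|).
Require δ ≤ 9/2 so that |y| > 9 − 9/2 = 9/2, hence 9|y| > 81/2.
Then |6/y + 2/3| < 6|y + 9|/(81/2), which is < ε when |y + 9| < (27/4)ε.
Take δ = min(9/2, (27/4)ε). Then 0 < |y + 9| < δ gives both |y + 9| < 9/2 and |y + 9| < (27/4)ε, so |6/y + 2/3| < ε.

δ = min(9/2, (27/4)ε)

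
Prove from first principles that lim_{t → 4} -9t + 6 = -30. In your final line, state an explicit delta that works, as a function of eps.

Let eps > 0 be given. We need delta > 0 so that 0 < |t − 4| < delta implies |(-9t + 6) + 30| < eps.
Since (-9t + 6) + 30 = -9(t − 4), we have |(-9t + 6) + 30| = 9|t − 4|.
So 9|t − 4| < eps exactly when |t − 4| < eps/9.
Take delta = eps/9. If 0 < |t − 4| < delta then |(-9t + 6) + 30| = 9|t − 4| < 9·(eps/9) = eps.

delta = eps/9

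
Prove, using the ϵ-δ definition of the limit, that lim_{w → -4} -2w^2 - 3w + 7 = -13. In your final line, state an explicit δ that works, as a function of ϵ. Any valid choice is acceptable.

Let ϵ > 0. We want δ > 0 such that 0 < |w + 4| < δ implies |(-2w^2 - 3w + 7) + 13| < ϵ.
(-2w^2 - 3w + 7) + 13 = -2w^2 - 3w + 20 = (w + 4)(-2w + 5).
So |(-2w^2 - 3w + 7) + 13| = |w + 4|·|-2w + 5|.
Require δ ≤ 1. Then |w + 4| < 1 gives |w| < 5, and by the triangle inequality |-2w + 5| ≤ 2·5 + 5 = 15.
Hence |(-2w^2 - 3w + 7) + 13| ≤ 15|w + 4| < ϵ provided |w + 4| < ϵ/15.
Take δ = min(1, ϵ/15). Then 0 < |w + 4| < δ gives both |w + 4| < 1 and |w + 4| < ϵ/15, so |(-2w^2 - 3w + 7) + 13| < ϵ.

δ = min(1, ϵ/15)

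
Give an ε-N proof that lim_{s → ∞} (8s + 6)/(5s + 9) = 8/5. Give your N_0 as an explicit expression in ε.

N_0 = (42/25)/ε

Suppose ε > 0. We seek N_0 > 0 such that s > N_0 implies |(8s + 6)/(5s + 9) − (8/5)| < ε.
(8s + 6)/(5s + 9) − (8/5) = (5(8s + 6) − 8(5s + 9)) / (5(5s + 9)) = -42/(5(5s + 9)).
For s > 0 we have 5s + 9 > 5s, so |(8s + 6)/(5s + 9) − (8/5)| = 42/(5(5s + 9)) < 42/(5·5s) = (42/25)/s.
Thus |(8s + 6)/(5s + 9) − (8/5)| < ε whenever s > (42/25)/ε.
Take N_0 = (42/25)/ε. If s > N_0 then |(8s + 6)/(5s + 9) − (8/5)| < (42/25)/s < ε.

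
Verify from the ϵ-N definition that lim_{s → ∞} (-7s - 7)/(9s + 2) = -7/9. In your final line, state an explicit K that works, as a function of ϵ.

Fix ϵ > 0. We seek K > 0 such that s > K implies |(-7s - 7)/(9s + 2) + 7/9| < ϵ.
(-7s - 7)/(9s + 2) + 7/9 = (9(-7s - 7) − (-7)(9s + 2)) / (9(9s + 2)) = -49/(9(9s + 2)).
For s > 0 we have 9s + 2 > 9s, so |(-7s - 7)/(9s + 2) + 7/9| = 49/(9(9s + 2)) < 49/(9·9s) = (49/81)/s.
Thus |(-7s - 7)/(9s + 2) + 7/9| < ϵ whenever s > (49/81)/ϵ.
Take K = (49/81)/ϵ. If s > K then |(-7s - 7)/(9s + 2) + 7/9| < (49/81)/s < ϵ.

K = (49/81)/ϵ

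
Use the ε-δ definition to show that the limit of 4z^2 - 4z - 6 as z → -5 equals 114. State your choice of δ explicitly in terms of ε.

Fix ε > 0. We want δ > 0 such that 0 < |z + 5| < δ implies |(4z^2 - 4z - 6) − 114| < ε.
(4z^2 - 4z - 6) − 114 = 4z^2 - 4z - 120 = (z + 5)(4z - 24).
So |(4z^2 - 4z - 6) − 114| = |z + 5|·|4z - 24|.
Assume first that |z + 5| < 2, so |z| < 7. Then |4z - 24| ≤ 4·7 + 24 = 52.
Hence |(4z^2 - 4z - 6) − 114| ≤ 52|z + 5| < ε provided |z + 5| < ε/52.
Take δ = min(2, ε/52). Then 0 < |z + 5| < δ gives both |z + 5| < 2 and |z + 5| < ε/52, so |(4z^2 - 4z - 6) − 114| < ε.

δ = min(2, ε/52)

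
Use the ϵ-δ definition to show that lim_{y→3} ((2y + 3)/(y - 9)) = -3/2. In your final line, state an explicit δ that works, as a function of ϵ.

Let ϵ > 0. We want δ > 0 with 0 < |y − 3| < δ ⇒ |(2y + 3)/(y - 9) + 3/2| < ϵ.
Combining over a common denominator, (2y + 3)/(y - 9) + 3/2 = [(2y + 3)·(-6) − 9·(y - 9)] / [(-6)·(y - 9)] = -21(y − 3) / ((-6)(y - 9)).
So |(2y + 3)/(y - 9) + 3/2| = 21|y − 3| / (6·|y − 9|).
Restrict δ ≤ 3. Then |y − 3| < 3 gives |y − 9| = |(y − 3) + (-6)| ≥ 6 − 3 = 3.
Hence |(2y + 3)/(y - 9) + 3/2| < 21|y − 3|/(6·3) = (7/6)|y − 3|, which is < ϵ once |y − 3| < (6/7)ϵ.
Take δ = min(3, (6/7)ϵ). Then 0 < |y − 3| < δ forces both bounds, so |(2y + 3)/(y - 9) + 3/2| < ϵ.

δ = min(3, (6/7)ϵ)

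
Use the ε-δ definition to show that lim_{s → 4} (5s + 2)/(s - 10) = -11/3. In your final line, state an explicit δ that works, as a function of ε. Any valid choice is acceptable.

Suppose ε > 0. We want δ > 0 with 0 < |s − 4| < δ ⇒ |(5s + 2)/(s - 10) + 11/3| < ε.
Combining over a common denominator, (5s + 2)/(s - 10) + 11/3 = [(5s + 2)·(-6) − 22·(s - 10)] / [(-6)·(s - 10)] = -52(s − 4) / ((-6)(s - 10)).
So |(5s + 2)/(s - 10) + 11/3| = 52|s − 4| / (6·|s − 10|).
Restrict δ ≤ 3. Then |s − 4| < 3 gives |s − 10| = |(s − 4) + (-6)| ≥ 6 − 3 = 3.
Hence |(5s + 2)/(s - 10) + 11/3| < 52|s − 4|/(6·3) = (26/9)|s − 4|, which is < ε once |s − 4| < (9/26)ε.
Take δ = min(3, (9/26)ε). Then 0 < |s − 4| < δ forces both bounds, so |(5s + 2)/(s - 10) + 11/3| < ε.

δ = min(3, (9/26)ε)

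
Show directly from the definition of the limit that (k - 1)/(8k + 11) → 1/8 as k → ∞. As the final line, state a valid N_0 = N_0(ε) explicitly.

Fix ε > 0. For k ≥ 1, |(k - 1)/(8k + 11) − (1/8)| = |-19|/(8(8k + 11)) = 19/(8(8k + 11)).
Since 8k + 11 ≥ 8k for k ≥ 1, this is ≤ 19/(8·8k) = (19/64)/k.
So |(k - 1)/(8k + 11) − (1/8)| < ε whenever k > (19/64)/ε.
Take N_0 = (19/64)/ε. If k > N_0 then |(k - 1)/(8k + 11) − (1/8)| ≤ (19/64)/k < ε.

N_0 = (19/64)/ε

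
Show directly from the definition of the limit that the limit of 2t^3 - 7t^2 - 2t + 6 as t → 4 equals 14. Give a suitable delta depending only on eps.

delta = min(2, eps/80)

Let eps > 0 be given. We want delta > 0 such that 0 < |t − 4| < delta implies |(2t^3 - 7t^2 - 2t + 6) − 14| < eps.
(2t^3 - 7t^2 - 2t + 6) − 14 = 2t^3 - 7t^2 - 2t - 8 = (t − 4)(2t^2 + t + 2).
So |(2t^3 - 7t^2 - 2t + 6) − 14| = |t − 4|·|2t^2 + t + 2|.
Assume first that |t − 4| < 2, so |t| < 6. Then |2t^2 + t + 2| ≤ 2·6^2 + 6 + 2 = 80.
Hence |(2t^3 - 7t^2 - 2t + 6) − 14| ≤ 80|t − 4| < eps provided |t − 4| < eps/80.
Choosing delta = min(2, eps/80) ensures both conditions, hence |(2t^3 - 7t^2 - 2t + 6) − 14| < eps.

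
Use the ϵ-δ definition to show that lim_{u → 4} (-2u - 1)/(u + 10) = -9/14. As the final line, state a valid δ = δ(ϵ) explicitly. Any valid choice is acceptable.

Let ϵ > 0. We want δ > 0 with 0 < |u − 4| < δ ⇒ |(-2u - 1)/(u + 10) + 9/14| < ϵ.
Combining over a common denominator, (-2u - 1)/(u + 10) + 9/14 = [(-2u - 1)·14 − (-9)·(u + 10)] / [14·(u + 10)] = -19(u − 4) / (14(u + 10)).
So |(-2u - 1)/(u + 10) + 9/14| = 19|u − 4| / (14·|u + 10|).
Require δ ≤ 7, so |u + 10| ≥ |14| − |u − 4| > 14 − 7 = 7.
Hence |(-2u - 1)/(u + 10) + 9/14| < 19|u − 4|/(14·7) = (19/98)|u − 4|, which is < ϵ once |u − 4| < (98/19)ϵ.
Take δ = min(7, (98/19)ϵ). Then 0 < |u − 4| < δ forces both bounds, so |(-2u - 1)/(u + 10) + 9/14| < ϵ.

δ = min(7, (98/19)ϵ)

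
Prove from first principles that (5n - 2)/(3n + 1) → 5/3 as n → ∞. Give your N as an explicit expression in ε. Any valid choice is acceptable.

Let ε > 0. For n ≥ 1, |(5n - 2)/(3n + 1) − (5/3)| = |-11|/(3(3n + 1)) = 11/(3(3n + 1)).
Since 3n + 1 ≥ 3n for n ≥ 1, this is ≤ 11/(3·3n) = (11/9)/n.
So |(5n - 2)/(3n + 1) − (5/3)| < ε whenever n > (11/9)/ε.
Take N = (11/9)/ε. If n > N then |(5n - 2)/(3n + 1) − (5/3)| ≤ (11/9)/n < ε.

N = (11/9)/ε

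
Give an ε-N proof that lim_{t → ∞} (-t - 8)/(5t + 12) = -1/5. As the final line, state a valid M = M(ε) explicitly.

Fix ε > 0. We seek M > 0 such that t > M implies |(-t - 8)/(5t + 12) + 1/5| < ε.
(-t - 8)/(5t + 12) + 1/5 = (5(-t - 8) − (-1)(5t + 12)) / (5(5t + 12)) = -28/(5(5t + 12)).
For t > 0 we have 5t + 12 > 5t, so |(-t - 8)/(5t + 12) + 1/5| = 28/(5(5t + 12)) < 28/(5·5t) = (28/25)/t.
Thus |(-t - 8)/(5t + 12) + 1/5| < ε whenever t > (28/25)/ε.
Take M = (28/25)/ε. If t > M then |(-t - 8)/(5t + 12) + 1/5| < (28/25)/t < ε.

M = (28/25)/ε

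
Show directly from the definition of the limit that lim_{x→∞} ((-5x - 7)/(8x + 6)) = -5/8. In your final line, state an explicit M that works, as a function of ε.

M = (13/32)/ε

Let ε > 0 be given. We seek M > 0 such that x > M implies |(-5x - 7)/(8x + 6) + 5/8| < ε.
(-5x - 7)/(8x + 6) + 5/8 = (8(-5x - 7) − (-5)(8x + 6)) / (8(8x + 6)) = -26/(8(8x + 6)).
For x > 0 we have 8x + 6 > 8x, so |(-5x - 7)/(8x + 6) + 5/8| = 26/(8(8x + 6)) < 26/(8·8x) = (13/32)/x.
Thus |(-5x - 7)/(8x + 6) + 5/8| < ε whenever x > (13/32)/ε.
Take M = (13/32)/ε. If x > M then |(-5x - 7)/(8x + 6) + 5/8| < (13/32)/x < ε.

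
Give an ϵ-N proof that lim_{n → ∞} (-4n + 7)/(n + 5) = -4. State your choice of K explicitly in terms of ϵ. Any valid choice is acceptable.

Fix ϵ > 0. For n ≥ 1, |(-4n + 7)/(n + 5) + 4| = |27|/((n + 5)) = 27/((n + 5)).
Since n + 5 ≥ n for n ≥ 1, this is ≤ 27/(n) = 27/n.
So |(-4n + 7)/(n + 5) + 4| < ϵ whenever n > 27/ϵ.
Take K = 27/ϵ. If n > K then |(-4n + 7)/(n + 5) + 4| ≤ 27/n < ϵ.

K = 27/ϵ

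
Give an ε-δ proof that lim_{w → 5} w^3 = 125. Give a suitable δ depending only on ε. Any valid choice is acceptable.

δ = min(1, ε/91)

Fix ε > 0. We seek δ > 0 with 0 < |w − 5| < δ ⇒ |w^3 − 125| < ε.
Factor: w^3 − 125 = (w − 5)(w^2 + 5w + 25), so |w^3 − 125| = |w − 5|·|w^2 + 5w + 25|.
Impose δ ≤ 1 so that |w| < 6; then |w^2 + 5w + 25| ≤ 91.
Hence |w^3 − 125| ≤ 91|w − 5|, which is < ε once |w − 5| < ε/91.
Take δ = min(1, ε/91). If 0 < |w − 5| < δ then both bounds hold and |w^3 − 125| ≤ 91|w − 5| < 91·(ε/91) = ε.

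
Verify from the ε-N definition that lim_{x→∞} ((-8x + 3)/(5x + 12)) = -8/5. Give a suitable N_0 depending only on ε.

Fix ε > 0. We seek N_0 > 0 such that x > N_0 implies |(-8x + 3)/(5x + 12) + 8/5| < ε.
(-8x + 3)/(5x + 12) + 8/5 = (5(-8x + 3) − (-8)(5x + 12)) / (5(5x + 12)) = 111/(5(5x + 12)).
For x > 0 we have 5x + 12 > 5x, so |(-8x + 3)/(5x + 12) + 8/5| = 111/(5(5x + 12)) < 111/(5·5x) = (111/25)/x.
Thus |(-8x + 3)/(5x + 12) + 8/5| < ε whenever x > (111/25)/ε.
Take N_0 = (111/25)/ε. If x > N_0 then |(-8x + 3)/(5x + 12) + 8/5| < (111/25)/x < ε.

N_0 = (111/25)/ε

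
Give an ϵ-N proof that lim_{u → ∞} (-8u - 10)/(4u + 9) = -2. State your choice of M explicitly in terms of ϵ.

M = 2/ϵ

Let ϵ > 0. We seek M > 0 such that u > M implies |(-8u - 10)/(4u + 9) + 2| < ϵ.
(-8u - 10)/(4u + 9) + 2 = (4(-8u - 10) − (-8)(4u + 9)) / (4(4u + 9)) = 32/(4(4u + 9)).
For u > 0 we have 4u + 9 > 4u, so |(-8u - 10)/(4u + 9) + 2| = 32/(4(4u + 9)) < 32/(4·4u) = 2/u.
Thus |(-8u - 10)/(4u + 9) + 2| < ϵ whenever u > 2/ϵ.
Take M = 2/ϵ. If u > M then |(-8u - 10)/(4u + 9) + 2| < 2/u < ϵ.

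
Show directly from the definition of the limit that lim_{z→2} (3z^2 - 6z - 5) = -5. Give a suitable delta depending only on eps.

delta = min(1, eps/9)

Let eps > 0. We want delta > 0 such that 0 < |z − 2| < delta implies |(3z^2 - 6z - 5) + 5| < eps.
(3z^2 - 6z - 5) + 5 = 3z^2 - 6z = (z − 2)(3z).
So |(3z^2 - 6z - 5) + 5| = |z − 2|·|3z|.
Assume first that |z − 2| < 1, so |z| < 3. Then |3z| ≤ 3·3 = 9.
Hence |(3z^2 - 6z - 5) + 5| ≤ 9|z − 2| < eps provided |z − 2| < eps/9.
Choosing delta = min(1, eps/9) ensures both conditions, hence |(3z^2 - 6z - 5) + 5| < eps.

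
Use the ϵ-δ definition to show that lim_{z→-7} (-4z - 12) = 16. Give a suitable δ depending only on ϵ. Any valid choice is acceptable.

Suppose ϵ > 0. We need δ > 0 so that 0 < |z + 7| < δ implies |(-4z - 12) − 16| < ϵ.
|(-4z - 12) − 16| = |-4z - 28| = 4|z + 7|.
So 4|z + 7| < ϵ exactly when |z + 7| < ϵ/4.
Take δ = ϵ/4. If 0 < |z + 7| < δ then |(-4z - 12) − 16| = 4|z + 7| < 4·(ϵ/4) = ϵ.

δ = ϵ/4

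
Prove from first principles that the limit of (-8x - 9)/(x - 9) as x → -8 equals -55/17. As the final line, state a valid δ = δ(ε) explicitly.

δ = min(17/2, (289/162)ε)

Let ε > 0 be given. We want δ > 0 with 0 < |x + 8| < δ ⇒ |(-8x - 9)/(x - 9) + 55/17| < ε.
Combining over a common denominator, (-8x - 9)/(x - 9) + 55/17 = [(-8x - 9)·(-17) − 55·(x - 9)] / [(-17)·(x - 9)] = 81(x + 8) / ((-17)(x - 9)).
So |(-8x - 9)/(x - 9) + 55/17| = 81|x + 8| / (17·|x − 9|).
Restrict δ ≤ 17/2. Then |x + 8| < 17/2 gives |x − 9| = |(x + 8) + (-17)| ≥ 17 − 17/2 = 17/2.
Hence |(-8x - 9)/(x - 9) + 55/17| < 81|x + 8|/(17·(17/2)) = (162/289)|x + 8|, which is < ε once |x + 8| < (289/162)ε.
Take δ = min(17/2, (289/162)ε). Then 0 < |x + 8| < δ forces both bounds, so |(-8x - 9)/(x - 9) + 55/17| < ε.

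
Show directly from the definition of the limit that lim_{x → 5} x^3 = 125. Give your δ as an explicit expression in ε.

Let ε > 0 be given. We seek δ > 0 with 0 < |x − 5| < δ ⇒ |x^3 − 125| < ε.
Factor: x^3 − 125 = (x − 5)(x^2 + 5x + 25), so |x^3 − 125| = |x − 5|·|x^2 + 5x + 25|.
Impose δ ≤ 1 so that |x| < 6; then |x^2 + 5x + 25| ≤ 91.
Hence |x^3 − 125| ≤ 91|x − 5|, which is < ε once |x − 5| < ε/91.
Take δ = min(1, ε/91). If 0 < |x − 5| < δ then both bounds hold and |x^3 − 125| ≤ 91|x − 5| < 91·(ε/91) = ε.

δ = min(1, ε/91)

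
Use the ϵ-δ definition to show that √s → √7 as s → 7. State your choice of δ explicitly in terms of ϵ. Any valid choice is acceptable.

δ = min(7, √7·ϵ)

Fix ϵ > 0. We want δ > 0 such that 0 < |s − 7| < δ implies |√s − √7| < ϵ.
Multiplying by the conjugate, |√s − √7| = |s − 7|/(√s + √7).
Restrict δ ≤ 7 so that |s − 7| < 7 forces s > 0, and then √s + √7 > √7.
Hence |√s − √7| < |s − 7|/√7, which is < ϵ once |s − 7| < √7·ϵ.
Take δ = min(7, √7·ϵ). If 0 < |s − 7| < δ then s > 0 and |√s − √7| < |s − 7|/√7 < ϵ.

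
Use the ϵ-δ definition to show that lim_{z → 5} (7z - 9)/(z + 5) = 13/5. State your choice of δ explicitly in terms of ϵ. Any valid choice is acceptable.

δ = min(5, (25/22)ϵ)

Let ϵ > 0 be given. We want δ > 0 with 0 < |z − 5| < δ ⇒ |(7z - 9)/(z + 5) − (13/5)| < ϵ.
Combining over a common denominator, (7z - 9)/(z + 5) − (13/5) = [(7z - 9)·10 − 26·(z + 5)] / [10·(z + 5)] = 44(z − 5) / (10(z + 5)).
So |(7z - 9)/(z + 5) − (13/5)| = 44|z − 5| / (10·|z + 5|).
Restrict δ ≤ 5. Then |z − 5| < 5 gives |z + 5| = |(z − 5) + 10| ≥ 10 − 5 = 5.
Hence |(7z - 9)/(z + 5) − (13/5)| < 44|z − 5|/(10·5) = (22/25)|z − 5|, which is < ϵ once |z − 5| < (25/22)ϵ.
Take δ = min(5, (25/22)ϵ). Then 0 < |z − 5| < δ forces both bounds, so |(7z - 9)/(z + 5) − (13/5)| < ϵ.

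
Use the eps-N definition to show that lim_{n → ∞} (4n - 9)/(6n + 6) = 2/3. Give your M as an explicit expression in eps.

M = (13/6)/eps

Let eps > 0 be given. For n ≥ 1, |(4n - 9)/(6n + 6) − (2/3)| = |-78|/(6(6n + 6)) = 78/(6(6n + 6)).
Since 6n + 6 ≥ 6n for n ≥ 1, this is ≤ 78/(6·6n) = (13/6)/n.
So |(4n - 9)/(6n + 6) − (2/3)| < eps whenever n > (13/6)/eps.
Take M = (13/6)/eps. If n > M then |(4n - 9)/(6n + 6) − (2/3)| ≤ (13/6)/n < eps.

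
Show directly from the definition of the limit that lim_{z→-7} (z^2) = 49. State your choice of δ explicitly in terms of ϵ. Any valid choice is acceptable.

δ = min(2, ϵ/16)

Let ϵ > 0. We seek δ > 0 with 0 < |z + 7| < δ ⇒ |z^2 − 49| < ϵ.
Factor: z^2 − 49 = (z + 7)(z - 7), so |z^2 − 49| = |z + 7|·|z - 7|.
Impose δ ≤ 2 so that |z| < 9; then |z - 7| ≤ 16.
Hence |z^2 − 49| ≤ 16|z + 7|, which is < ϵ once |z + 7| < ϵ/16.
Take δ = min(2, ϵ/16). If 0 < |z + 7| < δ then both bounds hold and |z^2 − 49| ≤ 16|z + 7| < 16·(ϵ/16) = ϵ.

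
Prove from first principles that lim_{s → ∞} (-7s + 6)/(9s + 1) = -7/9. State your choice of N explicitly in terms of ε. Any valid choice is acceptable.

Let ε > 0. We seek N > 0 such that s > N implies |(-7s + 6)/(9s + 1) + 7/9| < ε.
(-7s + 6)/(9s + 1) + 7/9 = (9(-7s + 6) − (-7)(9s + 1)) / (9(9s + 1)) = 61/(9(9s + 1)).
For s > 0 we have 9s + 1 > 9s, so |(-7s + 6)/(9s + 1) + 7/9| = 61/(9(9s + 1)) < 61/(9·9s) = (61/81)/s.
Thus |(-7s + 6)/(9s + 1) + 7/9| < ε whenever s > (61/81)/ε.
Take N = (61/81)/ε. If s > N then |(-7s + 6)/(9s + 1) + 7/9| < (61/81)/s < ε.

N = (61/81)/ε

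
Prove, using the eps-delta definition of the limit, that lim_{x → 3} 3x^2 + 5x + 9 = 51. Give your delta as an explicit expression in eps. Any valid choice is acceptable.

delta = min(2, eps/29)

Suppose eps > 0. We want delta > 0 such that 0 < |x − 3| < delta implies |(3x^2 + 5x + 9) − 51| < eps.
(3x^2 + 5x + 9) − 51 = 3x^2 + 5x - 42 = (x − 3)(3x + 14).
So |(3x^2 + 5x + 9) − 51| = |x − 3|·|3x + 14|.
Assume first that |x − 3| < 2, so |x| < 5. Then |3x + 14| ≤ 3·5 + 14 = 29.
Hence |(3x^2 + 5x + 9) − 51| ≤ 29|x − 3| < eps provided |x − 3| < eps/29.
Take delta = min(2, eps/29). Then 0 < |x − 3| < delta gives both |x − 3| < 2 and |x − 3| < eps/29, so |(3x^2 + 5x + 9) − 51| < eps.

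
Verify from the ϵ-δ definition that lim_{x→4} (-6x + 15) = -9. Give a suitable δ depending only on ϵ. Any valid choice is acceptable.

δ = ϵ/6

Suppose ϵ > 0. We need δ > 0 so that 0 < |x − 4| < δ implies |(-6x + 15) + 9| < ϵ.
|(-6x + 15) + 9| = |-6x + 24| = 6|x − 4|.
So 6|x − 4| < ϵ exactly when |x − 4| < ϵ/6.
Take δ = ϵ/6. If 0 < |x − 4| < δ then |(-6x + 15) + 9| = 6|x − 4| < 6·(ϵ/6) = ϵ.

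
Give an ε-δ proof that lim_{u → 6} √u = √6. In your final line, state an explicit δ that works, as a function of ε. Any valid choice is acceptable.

Let ε > 0. We want δ > 0 such that 0 < |u − 6| < δ implies |√u − √6| < ε.
Multiplying by the conjugate, |√u − √6| = |u − 6|/(√u + √6).
Restrict δ ≤ 6 so that |u − 6| < 6 forces u > 0, and then √u + √6 > √6.
Hence |√u − √6| < |u − 6|/√6, which is < ε once |u − 6| < √6·ε.
Take δ = min(6, √6·ε). If 0 < |u − 6| < δ then u > 0 and |√u − √6| < |u − 6|/√6 < ε.

δ = min(6, √6·ε)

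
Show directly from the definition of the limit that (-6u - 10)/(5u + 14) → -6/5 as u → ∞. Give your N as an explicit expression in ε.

Let ε > 0 be given. We seek N > 0 such that u > N implies |(-6u - 10)/(5u + 14) + 6/5| < ε.
(-6u - 10)/(5u + 14) + 6/5 = (5(-6u - 10) − (-6)(5u + 14)) / (5(5u + 14)) = 34/(5(5u + 14)).
For u > 0 we have 5u + 14 > 5u, so |(-6u - 10)/(5u + 14) + 6/5| = 34/(5(5u + 14)) < 34/(5·5u) = (34/25)/u.
Thus |(-6u - 10)/(5u + 14) + 6/5| < ε whenever u > (34/25)/ε.
Take N = (34/25)/ε. If u > N then |(-6u - 10)/(5u + 14) + 6/5| < (34/25)/u < ε.

N = (34/25)/ε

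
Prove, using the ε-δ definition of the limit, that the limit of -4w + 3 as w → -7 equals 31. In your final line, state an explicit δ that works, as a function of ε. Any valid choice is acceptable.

Fix ε > 0. We need δ > 0 so that 0 < |w + 7| < δ implies |(-4w + 3) − 31| < ε.
Since (-4w + 3) − 31 = -4(w + 7), we have |(-4w + 3) − 31| = 4|w + 7|.
So 4|w + 7| < ε exactly when |w + 7| < ε/4.
Choosing δ = ε/4 gives |(-4w + 3) − 31| = 4|w + 7| < ε whenever |w + 7| < δ.

δ = ε/4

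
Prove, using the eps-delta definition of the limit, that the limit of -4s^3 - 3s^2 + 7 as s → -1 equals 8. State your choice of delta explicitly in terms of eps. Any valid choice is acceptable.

delta = min(2, eps/40)

Let eps > 0. We want delta > 0 such that 0 < |s + 1| < delta implies |(-4s^3 - 3s^2 + 7) − 8| < eps.
(-4s^3 - 3s^2 + 7) − 8 = -4s^3 - 3s^2 - 1 = (s + 1)(-4s^2 + s - 1).
So |(-4s^3 - 3s^2 + 7) − 8| = |s + 1|·|-4s^2 + s - 1|.
Assume first that |s + 1| < 2, so |s| < 3. Then |-4s^2 + s - 1| ≤ 4·3^2 + 3 + 1 = 40.
Hence |(-4s^3 - 3s^2 + 7) − 8| ≤ 40|s + 1| < eps provided |s + 1| < eps/40.
Take delta = min(2, eps/40). Then 0 < |s + 1| < delta gives both |s + 1| < 2 and |s + 1| < eps/40, so |(-4s^3 - 3s^2 + 7) − 8| < eps.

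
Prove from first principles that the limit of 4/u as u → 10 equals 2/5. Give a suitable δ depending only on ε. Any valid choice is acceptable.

Let ε > 0. We seek δ > 0 such that 0 < |u − 10| < δ implies |4/u − (2/5)| < ε.
|4/u − (2/5)| = 4·|10 − u|/(10·|u|) = 4|u − 10|/(10|u|).
Require δ ≤ 5 so that |u| > 10 − 5 = 5, hence 10|u| > 50.
Then |4/u − (2/5)| < 4|u − 10|/50, which is < ε when |u − 10| < (25/2)ε.
Take δ = min(5, (25/2)ε). Then 0 < |u − 10| < δ gives both |u − 10| < 5 and |u − 10| < (25/2)ε, so |4/u − (2/5)| < ε.

δ = min(5, (25/2)ε)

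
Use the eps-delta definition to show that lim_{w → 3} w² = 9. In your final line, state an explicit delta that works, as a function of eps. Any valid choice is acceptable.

delta = min(1, eps/7)

Let eps > 0 be given. We seek delta > 0 with 0 < |w − 3| < delta ⇒ |w² − 9| < eps.
Factor: w² − 9 = (w − 3)(w + 3), so |w² − 9| = |w − 3|·|w + 3|.
Impose delta ≤ 1 so that |w| < 4; then |w + 3| ≤ 7.
Hence |w² − 9| ≤ 7|w − 3|, which is < eps once |w − 3| < eps/7.
Take delta = min(1, eps/7). If 0 < |w − 3| < delta then both bounds hold and |w² − 9| ≤ 7|w − 3| < 7·(eps/7) = eps.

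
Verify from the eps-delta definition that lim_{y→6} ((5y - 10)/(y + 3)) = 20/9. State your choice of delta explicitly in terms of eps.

delta = min(9/2, (81/50)eps)

Fix eps > 0. We want delta > 0 with 0 < |y − 6| < delta ⇒ |(5y - 10)/(y + 3) − (20/9)| < eps.
Combining over a common denominator, (5y - 10)/(y + 3) − (20/9) = [(5y - 10)·9 − 20·(y + 3)] / [9·(y + 3)] = 25(y − 6) / (9(y + 3)).
So |(5y - 10)/(y + 3) − (20/9)| = 25|y − 6| / (9·|y + 3|).
Require delta ≤ 9/2, so |y + 3| ≥ |9| − |y − 6| > 9 − 9/2 = 9/2.
Hence |(5y - 10)/(y + 3) − (20/9)| < 25|y − 6|/(9·(9/2)) = (50/81)|y − 6|, which is < eps once |y − 6| < (81/50)eps.
Take delta = min(9/2, (81/50)eps). Then 0 < |y − 6| < delta forces both bounds, so |(5y - 10)/(y + 3) − (20/9)| < eps.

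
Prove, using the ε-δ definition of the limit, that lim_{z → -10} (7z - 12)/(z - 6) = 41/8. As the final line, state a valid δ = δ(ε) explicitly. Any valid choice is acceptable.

δ = min(8, (64/15)ε)

Suppose ε > 0. We want δ > 0 with 0 < |z + 10| < δ ⇒ |(7z - 12)/(z - 6) − (41/8)| < ε.
Combining over a common denominator, (7z - 12)/(z - 6) − (41/8) = [(7z - 12)·(-16) − (-82)·(z - 6)] / [(-16)·(z - 6)] = -30(z + 10) / ((-16)(z - 6)).
So |(7z - 12)/(z - 6) − (41/8)| = 30|z + 10| / (16·|z − 6|).
Require δ ≤ 8, so |z − 6| ≥ |-16| − |z + 10| > 16 − 8 = 8.
Hence |(7z - 12)/(z - 6) − (41/8)| < 30|z + 10|/(16·8) = (15/64)|z + 10|, which is < ε once |z + 10| < (64/15)ε.
Take δ = min(8, (64/15)ε). Then 0 < |z + 10| < δ forces both bounds, so |(7z - 12)/(z - 6) − (41/8)| < ε.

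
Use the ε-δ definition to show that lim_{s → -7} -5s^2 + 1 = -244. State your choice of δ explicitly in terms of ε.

δ = min(1, ε/75)

Suppose ε > 0. We want δ > 0 such that 0 < |s + 7| < δ implies |(-5s^2 + 1) + 244| < ε.
(-5s^2 + 1) + 244 = -5s^2 + 245 = (s + 7)(-5s + 35).
So |(-5s^2 + 1) + 244| = |s + 7|·|-5s + 35|.
Require δ ≤ 1. Then |s + 7| < 1 gives |s| < 8, and by the triangle inequality |-5s + 35| ≤ 5·8 + 35 = 75.
Hence |(-5s^2 + 1) + 244| ≤ 75|s + 7| < ε provided |s + 7| < ε/75.
Take δ = min(1, ε/75). Then 0 < |s + 7| < δ gives both |s + 7| < 1 and |s + 7| < ε/75, so |(-5s^2 + 1) + 244| < ε.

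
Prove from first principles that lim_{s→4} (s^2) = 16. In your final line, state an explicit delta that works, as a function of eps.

Suppose eps > 0. We seek delta > 0 with 0 < |s − 4| < delta ⇒ |s^2 − 16| < eps.
Factor: s^2 − 16 = (s − 4)(s + 4), so |s^2 − 16| = |s − 4|·|s + 4|.
Restrict delta ≤ 2. Then |s − 4| < 2 gives |s| < 6, so by the triangle inequality |s + 4| ≤ 6 + 4 = 10.
Hence |s^2 − 16| ≤ 10|s − 4|, which is < eps once |s − 4| < eps/10.
Take delta = min(2, eps/10). If 0 < |s − 4| < delta then both bounds hold and |s^2 − 16| ≤ 10|s − 4| < 10·(eps/10) = eps.

delta = min(2, eps/10)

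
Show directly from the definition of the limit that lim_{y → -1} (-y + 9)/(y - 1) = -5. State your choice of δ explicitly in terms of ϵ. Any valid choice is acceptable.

δ = min(1, (1/4)ϵ)

Let ϵ > 0. We want δ > 0 with 0 < |y + 1| < δ ⇒ |(-y + 9)/(y - 1) + 5| < ϵ.
Combining over a common denominator, (-y + 9)/(y - 1) + 5 = [(-y + 9)·(-2) − 10·(y - 1)] / [(-2)·(y - 1)] = -8(y + 1) / ((-2)(y - 1)).
So |(-y + 9)/(y - 1) + 5| = 8|y + 1| / (2·|y − 1|).
Require δ ≤ 1, so |y − 1| ≥ |-2| − |y + 1| > 2 − 1 = 1.
Hence |(-y + 9)/(y - 1) + 5| < 8|y + 1|/(2·1) = 4|y + 1|, which is < ϵ once |y + 1| < (1/4)ϵ.
Take δ = min(1, (1/4)ϵ). Then 0 < |y + 1| < δ forces both bounds, so |(-y + 9)/(y - 1) + 5| < ϵ.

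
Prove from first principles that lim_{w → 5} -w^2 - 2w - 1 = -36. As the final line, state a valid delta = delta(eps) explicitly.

Let eps > 0. We want delta > 0 such that 0 < |w − 5| < delta implies |(-w^2 - 2w - 1) + 36| < eps.
(-w^2 - 2w - 1) + 36 = -w^2 - 2w + 35 = (w − 5)(-w - 7).
So |(-w^2 - 2w - 1) + 36| = |w − 5|·|-w - 7|.
Assume first that |w − 5| < 1, so |w| < 6. Then |-w - 7| ≤ 6 + 7 = 13.
Hence |(-w^2 - 2w - 1) + 36| ≤ 13|w − 5| < eps provided |w − 5| < eps/13.
Take delta = min(1, eps/13). Then 0 < |w − 5| < delta gives both |w − 5| < 1 and |w − 5| < eps/13, so |(-w^2 - 2w - 1) + 36| < eps.

delta = min(1, eps/13)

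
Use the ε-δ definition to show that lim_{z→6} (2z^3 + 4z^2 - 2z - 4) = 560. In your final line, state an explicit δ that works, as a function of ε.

δ = min(2, ε/350)

Fix ε > 0. We want δ > 0 such that 0 < |z − 6| < δ implies |(2z^3 + 4z^2 - 2z - 4) − 560| < ε.
(2z^3 + 4z^2 - 2z - 4) − 560 = 2z^3 + 4z^2 - 2z - 564 = (z − 6)(2z^2 + 16z + 94).
So |(2z^3 + 4z^2 - 2z - 4) − 560| = |z − 6|·|2z^2 + 16z + 94|.
Assume first that |z − 6| < 2, so |z| < 8. Then |2z^2 + 16z + 94| ≤ 2·8^2 + 16·8 + 94 = 350.
Hence |(2z^3 + 4z^2 - 2z - 4) − 560| ≤ 350|z − 6| < ε provided |z − 6| < ε/350.
Choosing δ = min(2, ε/350) ensures both conditions, hence |(2z^3 + 4z^2 - 2z - 4) − 560| < ε.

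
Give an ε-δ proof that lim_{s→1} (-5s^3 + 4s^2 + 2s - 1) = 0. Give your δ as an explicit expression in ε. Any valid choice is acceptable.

Suppose ε > 0. We want δ > 0 such that 0 < |s − 1| < δ implies |(-5s^3 + 4s^2 + 2s - 1)| < ε.
(-5s^3 + 4s^2 + 2s - 1) = -5s^3 + 4s^2 + 2s - 1 = (s − 1)(-5s^2 - s + 1).
So |(-5s^3 + 4s^2 + 2s - 1)| = |s − 1|·|-5s^2 - s + 1|.
Assume first that |s − 1| < 1, so |s| < 2. Then |-5s^2 - s + 1| ≤ 5·2^2 + 2 + 1 = 23.
Hence |(-5s^3 + 4s^2 + 2s - 1)| ≤ 23|s − 1| < ε provided |s − 1| < ε/23.
Take δ = min(1, ε/23). Then 0 < |s − 1| < δ gives both |s − 1| < 1 and |s − 1| < ε/23, so |(-5s^3 + 4s^2 + 2s - 1)| < ε.

δ = min(1, ε/23)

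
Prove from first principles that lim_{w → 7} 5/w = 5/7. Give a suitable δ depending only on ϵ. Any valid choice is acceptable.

δ = min(7/2, (49/10)ϵ)

Suppose ϵ > 0. We seek δ > 0 such that 0 < |w − 7| < δ implies |5/w − (5/7)| < ϵ.
|5/w − (5/7)| = 5·|7 − w|/(7·|w|) = 5|w − 7|/(7|w|).
Restrict δ ≤ 7/2. Then |w − 7| < 7/2 gives |w| > 7/2, so 7|w| > 49/2.
Then |5/w − (5/7)| < 5|w − 7|/(49/2), which is < ϵ when |w − 7| < (49/10)ϵ.
Take δ = min(7/2, (49/10)ϵ). Then 0 < |w − 7| < δ gives both |w − 7| < 7/2 and |w − 7| < (49/10)ϵ, so |5/w − (5/7)| < ϵ.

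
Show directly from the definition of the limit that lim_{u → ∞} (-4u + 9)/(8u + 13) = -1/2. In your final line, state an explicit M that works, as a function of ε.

Let ε > 0. We seek M > 0 such that u > M implies |(-4u + 9)/(8u + 13) + 1/2| < ε.
(-4u + 9)/(8u + 13) + 1/2 = (8(-4u + 9) − (-4)(8u + 13)) / (8(8u + 13)) = 124/(8(8u + 13)).
For u > 0 we have 8u + 13 > 8u, so |(-4u + 9)/(8u + 13) + 1/2| = 124/(8(8u + 13)) < 124/(8·8u) = (31/16)/u.
Thus |(-4u + 9)/(8u + 13) + 1/2| < ε whenever u > (31/16)/ε.
Take M = (31/16)/ε. If u > M then |(-4u + 9)/(8u + 13) + 1/2| < (31/16)/u < ε.

M = (31/16)/ε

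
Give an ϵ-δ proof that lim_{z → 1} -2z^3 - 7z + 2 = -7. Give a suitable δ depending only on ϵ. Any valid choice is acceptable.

δ = min(2, ϵ/33)

Let ϵ > 0. We want δ > 0 such that 0 < |z − 1| < δ implies |(-2z^3 - 7z + 2) + 7| < ϵ.
(-2z^3 - 7z + 2) + 7 = -2z^3 - 7z + 9 = (z − 1)(-2z^2 - 2z - 9).
So |(-2z^3 - 7z + 2) + 7| = |z − 1|·|-2z^2 - 2z - 9|.
Assume first that |z − 1| < 2, so |z| < 3. Then |-2z^2 - 2z - 9| ≤ 2·3^2 + 2·3 + 9 = 33.
Hence |(-2z^3 - 7z + 2) + 7| ≤ 33|z − 1| < ϵ provided |z − 1| < ϵ/33.
Take δ = min(2, ϵ/33). Then 0 < |z − 1| < δ gives both |z − 1| < 2 and |z − 1| < ϵ/33, so |(-2z^3 - 7z + 2) + 7| < ϵ.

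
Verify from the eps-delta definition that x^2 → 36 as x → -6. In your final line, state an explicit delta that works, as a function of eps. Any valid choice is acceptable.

delta = min(1, eps/13)

Suppose eps > 0. We seek delta > 0 with 0 < |x + 6| < delta ⇒ |x^2 − 36| < eps.
Factor: x^2 − 36 = (x + 6)(x - 6), so |x^2 − 36| = |x + 6|·|x - 6|.
Impose delta ≤ 1 so that |x| < 7; then |x - 6| ≤ 13.
Hence |x^2 − 36| ≤ 13|x + 6|, which is < eps once |x + 6| < eps/13.
Take delta = min(1, eps/13). If 0 < |x + 6| < delta then both bounds hold and |x^2 − 36| ≤ 13|x + 6| < 13·(eps/13) = eps.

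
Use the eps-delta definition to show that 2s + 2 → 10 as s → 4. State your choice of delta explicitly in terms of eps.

Let eps > 0. We need delta > 0 so that 0 < |s − 4| < delta implies |(2s + 2) − 10| < eps.
|(2s + 2) − 10| = |2s - 8| = 2|s − 4|.
So 2|s − 4| < eps exactly when |s − 4| < eps/2.
Choosing delta = eps/2 gives |(2s + 2) − 10| = 2|s − 4| < eps whenever |s − 4| < delta.

delta = eps/2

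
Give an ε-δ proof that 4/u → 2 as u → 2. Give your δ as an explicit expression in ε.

Let ε > 0. We seek δ > 0 such that 0 < |u − 2| < δ implies |4/u − 2| < ε.
|4/u − 2| = 4·|2 − u|/(2·|u|) = 4|u − 2|/(2|u|).
Require δ ≤ 1 so that |u| > 2 − 1 = 1, hence 2|u| > 2.
Then |4/u − 2| < 4|u − 2|/2, which is < ε when |u − 2| < (1/2)ε.
Take δ = min(1, (1/2)ε). Then 0 < |u − 2| < δ gives both |u − 2| < 1 and |u − 2| < (1/2)ε, so |4/u − 2| < ε.

δ = min(1, (1/2)ε)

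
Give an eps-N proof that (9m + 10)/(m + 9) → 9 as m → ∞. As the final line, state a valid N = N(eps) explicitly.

N = 71/eps

Let eps > 0. For m ≥ 1, |(9m + 10)/(m + 9) − 9| = |-71|/((m + 9)) = 71/((m + 9)).
Since m + 9 ≥ m for m ≥ 1, this is ≤ 71/(m) = 71/m.
So |(9m + 10)/(m + 9) − 9| < eps whenever m > 71/eps.
Take N = 71/eps. If m > N then |(9m + 10)/(m + 9) − 9| ≤ 71/m < eps.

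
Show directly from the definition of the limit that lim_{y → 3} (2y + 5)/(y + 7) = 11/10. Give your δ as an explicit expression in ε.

Suppose ε > 0. We want δ > 0 with 0 < |y − 3| < δ ⇒ |(2y + 5)/(y + 7) − (11/10)| < ε.
Combining over a common denominator, (2y + 5)/(y + 7) − (11/10) = [(2y + 5)·10 − 11·(y + 7)] / [10·(y + 7)] = 9(y − 3) / (10(y + 7)).
So |(2y + 5)/(y + 7) − (11/10)| = 9|y − 3| / (10·|y + 7|).
Restrict δ ≤ 5. Then |y − 3| < 5 gives |y + 7| = |(y − 3) + 10| ≥ 10 − 5 = 5.
Hence |(2y + 5)/(y + 7) − (11/10)| < 9|y − 3|/(10·5) = (9/50)|y − 3|, which is < ε once |y − 3| < (50/9)ε.
Take δ = min(5, (50/9)ε). Then 0 < |y − 3| < δ forces both bounds, so |(2y + 5)/(y + 7) − (11/10)| < ε.

δ = min(5, (50/9)ε)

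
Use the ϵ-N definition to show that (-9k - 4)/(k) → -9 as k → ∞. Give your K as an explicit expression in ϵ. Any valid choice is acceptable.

Fix ϵ > 0. For k ≥ 1, |(-9k - 4)/(k) + 9| = |-4|/((k)) = 4/((k)).
Since k ≥ k for k ≥ 1, this is ≤ 4/(k) = 4/k.
So |(-9k - 4)/(k) + 9| < ϵ whenever k > 4/ϵ.
Take K = 4/ϵ. If k > K then |(-9k - 4)/(k) + 9| ≤ 4/k < ϵ.

K = 4/ϵ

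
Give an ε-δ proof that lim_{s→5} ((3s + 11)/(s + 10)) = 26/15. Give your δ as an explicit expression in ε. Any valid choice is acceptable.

δ = min(15/2, (225/38)ε)

Let ε > 0. We want δ > 0 with 0 < |s − 5| < δ ⇒ |(3s + 11)/(s + 10) − (26/15)| < ε.
Combining over a common denominator, (3s + 11)/(s + 10) − (26/15) = [(3s + 11)·15 − 26·(s + 10)] / [15·(s + 10)] = 19(s − 5) / (15(s + 10)).
So |(3s + 11)/(s + 10) − (26/15)| = 19|s − 5| / (15·|s + 10|).
Require δ ≤ 15/2, so |s + 10| ≥ |15| − |s − 5| > 15 − 15/2 = 15/2.
Hence |(3s + 11)/(s + 10) − (26/15)| < 19|s − 5|/(15·(15/2)) = (38/225)|s − 5|, which is < ε once |s − 5| < (225/38)ε.
Take δ = min(15/2, (225/38)ε). Then 0 < |s − 5| < δ forces both bounds, so |(3s + 11)/(s + 10) − (26/15)| < ε.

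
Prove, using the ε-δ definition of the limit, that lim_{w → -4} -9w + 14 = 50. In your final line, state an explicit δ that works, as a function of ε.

Let ε > 0. We need δ > 0 so that 0 < |w + 4| < δ implies |(-9w + 14) − 50| < ε.
Since (-9w + 14) − 50 = -9(w + 4), we have |(-9w + 14) − 50| = 9|w + 4|.
Thus it suffices that |w + 4| < ε/9.
Take δ = ε/9. If 0 < |w + 4| < δ then |(-9w + 14) − 50| = 9|w + 4| < 9·(ε/9) = ε.

δ = ε/9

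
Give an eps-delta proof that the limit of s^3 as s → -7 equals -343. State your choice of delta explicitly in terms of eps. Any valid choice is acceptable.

delta = min(1, eps/169)

Suppose eps > 0. We seek delta > 0 with 0 < |s + 7| < delta ⇒ |s^3 + 343| < eps.
Factor: s^3 + 343 = (s + 7)(s^2 - 7s + 49), so |s^3 + 343| = |s + 7|·|s^2 - 7s + 49|.
Restrict delta ≤ 1. Then |s + 7| < 1 gives |s| < 8, so by the triangle inequality |s^2 - 7s + 49| ≤ 8^2 + 7·8 + 49 = 169.
Hence |s^3 + 343| ≤ 169|s + 7|, which is < eps once |s + 7| < eps/169.
Take delta = min(1, eps/169). If 0 < |s + 7| < delta then both bounds hold and |s^3 + 343| ≤ 169|s + 7| < 169·(eps/169) = eps.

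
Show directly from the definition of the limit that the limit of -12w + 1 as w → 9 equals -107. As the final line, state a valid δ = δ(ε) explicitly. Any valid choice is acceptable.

Let ε > 0. We need δ > 0 so that 0 < |w − 9| < δ implies |(-12w + 1) + 107| < ε.
Since (-12w + 1) + 107 = -12(w − 9), we have |(-12w + 1) + 107| = 12|w − 9|.
Thus it suffices that |w − 9| < ε/12.
Choosing δ = ε/12 gives |(-12w + 1) + 107| = 12|w − 9| < ε whenever |w − 9| < δ.

δ = ε/12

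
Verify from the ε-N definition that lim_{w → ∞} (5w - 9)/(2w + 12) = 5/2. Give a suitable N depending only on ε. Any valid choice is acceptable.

N = (39/2)/ε

Let ε > 0. We seek N > 0 such that w > N implies |(5w - 9)/(2w + 12) − (5/2)| < ε.
(5w - 9)/(2w + 12) − (5/2) = (2(5w - 9) − 5(2w + 12)) / (2(2w + 12)) = -78/(2(2w + 12)).
For w > 0 we have 2w + 12 > 2w, so |(5w - 9)/(2w + 12) − (5/2)| = 78/(2(2w + 12)) < 78/(2·2w) = (39/2)/w.
Thus |(5w - 9)/(2w + 12) − (5/2)| < ε whenever w > (39/2)/ε.
Take N = (39/2)/ε. If w > N then |(5w - 9)/(2w + 12) − (5/2)| < (39/2)/w < ε.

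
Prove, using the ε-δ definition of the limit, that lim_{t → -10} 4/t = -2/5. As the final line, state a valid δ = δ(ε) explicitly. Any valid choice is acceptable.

Fix ε > 0. We seek δ > 0 such that 0 < |t + 10| < δ implies |4/t + 2/5| < ε.
|4/t + 2/5| = 4·|-10 − t|/(10·|t|) = 4|t + 10|/(10|t|).
Restrict δ ≤ 5. Then |t + 10| < 5 gives |t| > 5, so 10|t| > 50.
Then |4/t + 2/5| < 4|t + 10|/50, which is < ε when |t + 10| < (25/2)ε.
Take δ = min(5, (25/2)ε). Then 0 < |t + 10| < δ gives both |t + 10| < 5 and |t + 10| < (25/2)ε, so |4/t + 2/5| < ε.

δ = min(5, (25/2)ε)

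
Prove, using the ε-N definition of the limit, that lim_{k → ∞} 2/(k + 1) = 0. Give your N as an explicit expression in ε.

Fix ε > 0. For k ≥ 1, |2/(k + 1) − 0| = 2/(k + 1) ≤ 2/k.
We need 2/k < ε, i.e. k > 2/ε.
Take N = 2/ε. If k > N then |2/(k + 1)| ≤ 2/k < ε.

N = 2/ε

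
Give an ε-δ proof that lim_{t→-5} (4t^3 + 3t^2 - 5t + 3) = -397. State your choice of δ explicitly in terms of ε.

δ = min(2, ε/395)

Let ε > 0. We want δ > 0 such that 0 < |t + 5| < δ implies |(4t^3 + 3t^2 - 5t + 3) + 397| < ε.
(4t^3 + 3t^2 - 5t + 3) + 397 = 4t^3 + 3t^2 - 5t + 400 = (t + 5)(4t^2 - 17t + 80).
So |(4t^3 + 3t^2 - 5t + 3) + 397| = |t + 5|·|4t^2 - 17t + 80|.
Require δ ≤ 2. Then |t + 5| < 2 gives |t| < 7, and by the triangle inequality |4t^2 - 17t + 80| ≤ 4·7^2 + 17·7 + 80 = 395.
Hence |(4t^3 + 3t^2 - 5t + 3) + 397| ≤ 395|t + 5| < ε provided |t + 5| < ε/395.
Take δ = min(2, ε/395). Then 0 < |t + 5| < δ gives both |t + 5| < 2 and |t + 5| < ε/395, so |(4t^3 + 3t^2 - 5t + 3) + 397| < ε.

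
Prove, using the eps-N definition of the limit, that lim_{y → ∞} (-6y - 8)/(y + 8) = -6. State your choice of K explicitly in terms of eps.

K = 40/eps

Let eps > 0 be given. We seek K > 0 such that y > K implies |(-6y - 8)/(y + 8) + 6| < eps.
(-6y - 8)/(y + 8) + 6 = ((-6y - 8) − (-6)(y + 8)) / ((y + 8)) = 40/((y + 8)).
For y > 0 we have y + 8 > y, so |(-6y - 8)/(y + 8) + 6| = 40/((y + 8)) < 40/(y) = 40/y.
Thus |(-6y - 8)/(y + 8) + 6| < eps whenever y > 40/eps.
Take K = 40/eps. If y > K then |(-6y - 8)/(y + 8) + 6| < 40/y < eps.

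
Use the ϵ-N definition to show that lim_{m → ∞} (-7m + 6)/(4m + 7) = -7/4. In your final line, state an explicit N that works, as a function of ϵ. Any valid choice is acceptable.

Suppose ϵ > 0. For m ≥ 1, |(-7m + 6)/(4m + 7) + 7/4| = |73|/(4(4m + 7)) = 73/(4(4m + 7)).
Since 4m + 7 ≥ 4m for m ≥ 1, this is ≤ 73/(4·4m) = (73/16)/m.
So |(-7m + 6)/(4m + 7) + 7/4| < ϵ whenever m > (73/16)/ϵ.
Take N = (73/16)/ϵ. If m > N then |(-7m + 6)/(4m + 7) + 7/4| ≤ (73/16)/m < ϵ.

N = (73/16)/ϵ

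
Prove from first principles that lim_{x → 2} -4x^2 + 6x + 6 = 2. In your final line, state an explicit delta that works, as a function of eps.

delta = min(1, eps/14)

Fix eps > 0. We want delta > 0 such that 0 < |x − 2| < delta implies |(-4x^2 + 6x + 6) − 2| < eps.
(-4x^2 + 6x + 6) − 2 = -4x^2 + 6x + 4 = (x − 2)(-4x - 2).
So |(-4x^2 + 6x + 6) − 2| = |x − 2|·|-4x - 2|.
Assume first that |x − 2| < 1, so |x| < 3. Then |-4x - 2| ≤ 4·3 + 2 = 14.
Hence |(-4x^2 + 6x + 6) − 2| ≤ 14|x − 2| < eps provided |x − 2| < eps/14.
Choosing delta = min(1, eps/14) ensures both conditions, hence |(-4x^2 + 6x + 6) − 2| < eps.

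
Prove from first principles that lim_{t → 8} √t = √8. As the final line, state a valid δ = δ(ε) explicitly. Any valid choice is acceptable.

Fix ε > 0. We want δ > 0 such that 0 < |t − 8| < δ implies |√t − √8| < ε.
Multiplying by the conjugate, |√t − √8| = |t − 8|/(√t + √8).
Restrict δ ≤ 8 so that |t − 8| < 8 forces t > 0, and then √t + √8 > √8.
Hence |√t − √8| < |t − 8|/√8, which is < ε once |t − 8| < √8·ε.
Take δ = min(8, √8·ε). If 0 < |t − 8| < δ then t > 0 and |√t − √8| < |t − 8|/√8 < ε.

δ = min(8, √8·ε)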